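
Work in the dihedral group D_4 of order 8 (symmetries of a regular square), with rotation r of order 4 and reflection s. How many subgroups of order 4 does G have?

|G| = 8 and 4 | 8, so subgroups of order 4 are possible by Lagrange.
The subgroups of order 4 are: {e, r, r^2, r^3}; {e, r^2, s, r^2s}; {e, r^2, rs, r^3s}.
So G has 3 subgroups of order 4.

3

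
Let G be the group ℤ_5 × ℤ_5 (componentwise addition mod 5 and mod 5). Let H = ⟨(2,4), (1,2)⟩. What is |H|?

|⟨(2,4)⟩| = 5 and |⟨(1,2)⟩| = 5, so |H| is a multiple of lcm(5, 5) = 5 and divides |G| = 25.
Closing under the operation: H = {(0,0), (1,2), (2,4), (3,1), (4,3)}, so |H| = 5.

5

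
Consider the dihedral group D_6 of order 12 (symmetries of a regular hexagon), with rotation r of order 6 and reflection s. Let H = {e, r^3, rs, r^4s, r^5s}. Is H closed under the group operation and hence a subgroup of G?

|H| = 5 does not divide |G| = 12, so by Lagrange H is not a subgroup.

No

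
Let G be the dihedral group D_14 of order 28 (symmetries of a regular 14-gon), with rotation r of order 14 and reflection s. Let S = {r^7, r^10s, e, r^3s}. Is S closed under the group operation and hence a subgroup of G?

Yes

|S| = 4 divides |G| = 28, consistent with Lagrange.
S contains the identity, every element's inverse is in S, and S is closed under ·: it is a subgroup.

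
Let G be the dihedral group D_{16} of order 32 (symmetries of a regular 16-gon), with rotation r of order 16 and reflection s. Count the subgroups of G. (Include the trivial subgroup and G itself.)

|G| = 32, so by Lagrange every subgroup order divides 32. Divisors: 1, 2, 4, 8, 16, 32.
Subgroups by order — order 1: 1; order 2: 17; order 4: 9; order 8: 5; order 16: 3; order 32: 1.
Total: 1 + 17 + 9 + 5 + 3 + 1 = 36.

36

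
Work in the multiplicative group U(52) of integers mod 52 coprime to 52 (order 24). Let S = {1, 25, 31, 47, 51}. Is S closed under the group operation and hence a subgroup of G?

No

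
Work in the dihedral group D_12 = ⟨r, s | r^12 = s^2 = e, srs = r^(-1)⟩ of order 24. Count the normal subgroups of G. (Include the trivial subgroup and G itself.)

9

G has 34 subgroups. Checking conjugation-invariance by order — order 1: 1/1 normal; order 2: 1/13 normal; order 3: 1/1 normal; order 4: 1/7 normal; order 6: 1/5 normal; order 8: 0/3 normal; order 12: 3/3 normal; order 24: 1/1 normal.
Total normal subgroups: 9.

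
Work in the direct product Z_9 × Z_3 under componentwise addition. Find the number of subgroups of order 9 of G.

|G| = 27 and 9 | 27, so subgroups of order 9 are possible by Lagrange.
The subgroups of order 9 are: {(0,0), (0,1), (0,2), (3,0), (3,1), (3,2), (6,0), (6,1), (6,2)}; {(0,0), (1,0), (2,0), (3,0), (4,0), (5,0), (6,0), (7,0), (8,0)}; {(0,0), (1,1), (2,2), (3,0), (4,1), (5,2), (6,0), (7,1), (8,2)}; {(0,0), (1,2), (2,1), (3,0), (4,2), (5,1), (6,0), (7,2), (8,1)}.
So G has 4 subgroups of order 9.

4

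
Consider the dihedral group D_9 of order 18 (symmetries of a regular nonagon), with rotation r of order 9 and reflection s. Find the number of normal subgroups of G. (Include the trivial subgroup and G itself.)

G has 16 subgroups. Checking conjugation-invariance by order — order 1: 1/1 normal; order 2: 0/9 normal; order 3: 1/1 normal; order 6: 0/3 normal; order 9: 1/1 normal; order 18: 1/1 normal.
Total normal subgroups: 4.

4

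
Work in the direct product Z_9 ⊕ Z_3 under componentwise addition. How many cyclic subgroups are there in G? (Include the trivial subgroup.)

Each element a generates a cyclic subgroup ⟨a⟩; distinct elements may generate the same one (a cyclic group of order d has φ(d) generators).
Cyclic subgroups by order — order 1: 1; order 3: 4; order 9: 3.
Total: 8.

8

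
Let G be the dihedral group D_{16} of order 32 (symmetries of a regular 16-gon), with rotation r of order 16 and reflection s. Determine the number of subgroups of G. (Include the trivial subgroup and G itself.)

36

|G| = 32, so by Lagrange every subgroup order divides 32. Divisors: 1, 2, 4, 8, 16, 32.
Subgroups by order — order 1: 1; order 2: 17; order 4: 9; order 8: 5; order 16: 3; order 32: 1.
Total: 1 + 17 + 9 + 5 + 3 + 1 = 36.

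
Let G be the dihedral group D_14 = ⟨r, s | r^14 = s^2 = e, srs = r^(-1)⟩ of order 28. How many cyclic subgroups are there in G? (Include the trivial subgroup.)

18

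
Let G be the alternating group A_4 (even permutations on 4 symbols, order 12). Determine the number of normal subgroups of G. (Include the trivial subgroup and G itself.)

3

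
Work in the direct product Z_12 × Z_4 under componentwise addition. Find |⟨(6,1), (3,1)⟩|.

|⟨(6,1)⟩| = 4 and |⟨(3,1)⟩| = 4, so |H| is a multiple of lcm(4, 4) = 4 and divides |G| = 48.
Closing under the operation: H = {(0,0), (0,1), (0,2), (0,3), (3,0), (3,1), (3,2), (3,3), (6,0), (6,1), (6,2), (6,3), (9,0), (9,1), (9,2), (9,3)}, so |H| = 16.

16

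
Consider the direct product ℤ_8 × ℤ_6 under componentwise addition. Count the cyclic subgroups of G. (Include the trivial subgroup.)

16

Each element a generates a cyclic subgroup ⟨a⟩; distinct elements may generate the same one (a cyclic group of order d has φ(d) generators).
Cyclic subgroups by order — order 1: 1; order 2: 3; order 3: 1; order 4: 2; order 6: 3; order 8: 2; order 12: 2; order 24: 2.
Total: 16.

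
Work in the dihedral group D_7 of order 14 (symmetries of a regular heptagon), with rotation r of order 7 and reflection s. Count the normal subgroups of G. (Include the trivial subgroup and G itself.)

3

G has 10 subgroups. Checking conjugation-invariance by order — order 1: 1/1 normal; order 2: 0/7 normal; order 7: 1/1 normal; order 14: 1/1 normal.
Total normal subgroups: 3.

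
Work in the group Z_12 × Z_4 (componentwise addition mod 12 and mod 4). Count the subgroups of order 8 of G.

3

|G| = 48 and 8 | 48, so subgroups of order 8 are possible by Lagrange.
The subgroups of order 8 are: {(0,0), (0,1), (0,2), (0,3), (6,0), (6,1), (6,2), (6,3)}; {(0,0), (0,2), (3,0), (3,2), (6,0), (6,2), (9,0), (9,2)}; {(0,0), (0,2), (3,1), (3,3), (6,0), (6,2), (9,1), (9,3)}.
So G has 3 subgroups of order 8.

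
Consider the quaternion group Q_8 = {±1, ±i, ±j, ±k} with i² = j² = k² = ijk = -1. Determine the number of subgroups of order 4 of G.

3

|G| = 8 and 4 | 8, so subgroups of order 4 are possible by Lagrange.
The subgroups of order 4 are: {1, -1, i, -i}; {1, -1, j, -j}; {1, -1, k, -k}.
So G has 3 subgroups of order 4.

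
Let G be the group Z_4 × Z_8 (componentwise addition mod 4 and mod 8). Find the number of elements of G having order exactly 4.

12

An element (a,b) has order lcm(ord(a), ord(b)); count pairs with lcm equal to 4.
Enumerating gives 12 such elements.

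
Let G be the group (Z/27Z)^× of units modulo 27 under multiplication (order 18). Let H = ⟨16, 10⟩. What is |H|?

9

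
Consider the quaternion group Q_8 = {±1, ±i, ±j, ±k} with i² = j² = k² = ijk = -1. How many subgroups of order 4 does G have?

|G| = 8 and 4 | 8, so subgroups of order 4 are possible by Lagrange.
The subgroups of order 4 are: {1, -1, i, -i}; {1, -1, j, -j}; {1, -1, k, -k}.
So G has 3 subgroups of order 4.

3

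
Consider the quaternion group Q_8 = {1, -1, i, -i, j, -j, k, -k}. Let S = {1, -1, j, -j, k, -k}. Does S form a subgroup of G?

|S| = 6 does not divide |G| = 8, so by Lagrange S is not a subgroup.

No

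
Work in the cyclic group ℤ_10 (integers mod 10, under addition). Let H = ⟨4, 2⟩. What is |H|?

5

|⟨4⟩| = 5 and |⟨2⟩| = 5, so |H| is a multiple of lcm(5, 5) = 5 and divides |G| = 10.
Closing under the operation: H = {0, 2, 4, 6, 8}, so |H| = 5.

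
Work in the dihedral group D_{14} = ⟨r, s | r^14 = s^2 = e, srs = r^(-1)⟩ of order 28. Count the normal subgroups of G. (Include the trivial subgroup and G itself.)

G has 28 subgroups. Checking conjugation-invariance by order — order 1: 1/1 normal; order 2: 1/15 normal; order 4: 0/7 normal; order 7: 1/1 normal; order 14: 3/3 normal; order 28: 1/1 normal.
Total normal subgroups: 7.

7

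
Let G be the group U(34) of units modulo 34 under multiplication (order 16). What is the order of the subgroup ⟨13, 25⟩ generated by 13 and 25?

|⟨13⟩| = 4 and |⟨25⟩| = 8, so |H| is a multiple of lcm(4, 8) = 8 and divides |G| = 16.
Closing under the operation: H = {1, 9, 13, 15, 19, 21, 25, 33}, so |H| = 8.

8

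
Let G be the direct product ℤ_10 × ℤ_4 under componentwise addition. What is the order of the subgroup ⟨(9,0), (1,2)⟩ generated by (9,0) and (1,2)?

20

|⟨(9,0)⟩| = 10 and |⟨(1,2)⟩| = 10, so |H| is a multiple of lcm(10, 10) = 10 and divides |G| = 40.
Closing under the operation: H = {(0,0), (0,2), (1,0), (1,2), (2,0), (2,2), (3,0), (3,2), (4,0), (4,2), (5,0), (5,2), (6,0), (6,2), (7,0), (7,2), (8,0), (8,2), (9,0), (9,2)}, so |H| = 20.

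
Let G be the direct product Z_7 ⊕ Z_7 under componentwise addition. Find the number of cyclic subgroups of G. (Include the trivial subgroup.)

9

Each element a generates a cyclic subgroup ⟨a⟩; distinct elements may generate the same one (a cyclic group of order d has φ(d) generators).
Cyclic subgroups by order — order 1: 1; order 7: 8.
Total: 9.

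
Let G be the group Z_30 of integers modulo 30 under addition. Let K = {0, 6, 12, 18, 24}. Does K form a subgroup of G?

Yes

|K| = 5 divides |G| = 30, consistent with Lagrange.
K contains the identity, every element's inverse is in K, and K is closed under +: it is a subgroup.
In fact K = ⟨18⟩.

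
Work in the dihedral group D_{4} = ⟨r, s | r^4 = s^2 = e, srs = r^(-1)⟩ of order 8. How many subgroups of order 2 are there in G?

5

|G| = 8 and 2 | 8, so subgroups of order 2 are possible by Lagrange.
The subgroups of order 2 are: {e, r^2}; {e, r^2s}; {e, r^3s}; {e, rs}; … (5 in all).
So G has 5 subgroups of order 2.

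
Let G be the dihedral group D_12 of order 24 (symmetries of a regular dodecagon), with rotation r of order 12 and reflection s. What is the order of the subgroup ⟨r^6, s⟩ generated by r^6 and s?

4

|⟨r^6⟩| = 2 and |⟨s⟩| = 2, so |H| is a multiple of lcm(2, 2) = 2 and divides |G| = 24.
Closing under the operation: H = {e, r^6, s, r^6s}, so |H| = 4.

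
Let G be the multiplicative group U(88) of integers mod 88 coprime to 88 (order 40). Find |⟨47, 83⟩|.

|⟨47⟩| = 10 and |⟨83⟩| = 10, so |H| is a multiple of lcm(10, 10) = 10 and divides |G| = 40.
Closing under the operation: H = {1, 9, 13, 15, 19, 21, 23, 25, 29, 31, 35, 43, 47, 49, 51, 61, 71, 81, 83, 85}, so |H| = 20.

20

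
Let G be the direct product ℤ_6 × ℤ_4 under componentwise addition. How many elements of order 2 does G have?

An element (a,b) has order lcm(ord(a), ord(b)); count pairs with lcm equal to 2.
Enumerating gives 3 such elements.

3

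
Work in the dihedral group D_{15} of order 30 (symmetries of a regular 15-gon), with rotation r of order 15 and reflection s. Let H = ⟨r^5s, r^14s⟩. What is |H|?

|⟨r^5s⟩| = 2 and |⟨r^14s⟩| = 2, so |H| is a multiple of lcm(2, 2) = 2 and divides |G| = 30.
Closing under the operation: H = {e, r^3, r^6, r^9, r^12, r^2s, r^5s, r^8s, r^11s, r^14s}, so |H| = 10.

10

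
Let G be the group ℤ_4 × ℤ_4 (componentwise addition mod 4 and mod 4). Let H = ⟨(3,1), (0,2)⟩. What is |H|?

8

|⟨(3,1)⟩| = 4 and |⟨(0,2)⟩| = 2, so |H| is a multiple of lcm(4, 2) = 4 and divides |G| = 16.
Closing under the operation: H = {(0,0), (0,2), (1,1), (1,3), (2,0), (2,2), (3,1), (3,3)}, so |H| = 8.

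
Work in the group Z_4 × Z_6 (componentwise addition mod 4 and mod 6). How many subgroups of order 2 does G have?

3

|G| = 24 and 2 | 24, so subgroups of order 2 are possible by Lagrange.
The subgroups of order 2 are: {(0,0), (0,3)}; {(0,0), (2,0)}; {(0,0), (2,3)}.
So G has 3 subgroups of order 2.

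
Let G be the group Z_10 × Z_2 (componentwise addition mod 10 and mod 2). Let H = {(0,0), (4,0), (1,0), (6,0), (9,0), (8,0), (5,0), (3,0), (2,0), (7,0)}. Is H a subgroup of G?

Yes

|H| = 10 divides |G| = 20, consistent with Lagrange.
H contains the identity, every element's inverse is in H, and H is closed under +: it is a subgroup.
In fact H = ⟨(9,0)⟩.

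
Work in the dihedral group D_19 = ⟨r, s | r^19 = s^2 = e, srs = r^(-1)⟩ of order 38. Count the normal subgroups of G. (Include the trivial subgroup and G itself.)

G has 22 subgroups. Checking conjugation-invariance by order — order 1: 1/1 normal; order 2: 0/19 normal; order 19: 1/1 normal; order 38: 1/1 normal.
Total normal subgroups: 3.

3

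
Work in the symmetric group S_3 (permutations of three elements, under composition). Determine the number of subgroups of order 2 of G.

3

|G| = 6 and 2 | 6, so subgroups of order 2 are possible by Lagrange.
The subgroups of order 2 are: {e, (1 2)}; {e, (1 3)}; {e, (2 3)}.
So G has 3 subgroups of order 2.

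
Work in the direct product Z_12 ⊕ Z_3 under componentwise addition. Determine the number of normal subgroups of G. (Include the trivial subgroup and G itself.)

G is abelian, so every subgroup is normal.
G has 18 subgroups in total, hence 18 normal subgroups.

18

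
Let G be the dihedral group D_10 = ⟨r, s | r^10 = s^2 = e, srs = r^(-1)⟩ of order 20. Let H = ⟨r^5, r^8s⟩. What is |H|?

|⟨r^5⟩| = 2 and |⟨r^8s⟩| = 2, so |H| is a multiple of lcm(2, 2) = 2 and divides |G| = 20.
Closing under the operation: H = {e, r^5, r^3s, r^8s}, so |H| = 4.

4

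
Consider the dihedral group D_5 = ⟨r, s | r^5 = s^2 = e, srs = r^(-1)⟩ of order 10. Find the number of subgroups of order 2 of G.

|G| = 10 and 2 | 10, so subgroups of order 2 are possible by Lagrange.
The subgroups of order 2 are: {e, r^2s}; {e, r^3s}; {e, r^4s}; {e, rs}; … (5 in all).
So G has 5 subgroups of order 2.

5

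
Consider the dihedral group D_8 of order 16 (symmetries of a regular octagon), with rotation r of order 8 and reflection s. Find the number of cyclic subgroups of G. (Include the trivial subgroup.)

Each element a generates a cyclic subgroup ⟨a⟩; distinct elements may generate the same one (a cyclic group of order d has φ(d) generators).
Cyclic subgroups by order — order 1: 1; order 2: 9; order 4: 1; order 8: 1.
Total: 12.

12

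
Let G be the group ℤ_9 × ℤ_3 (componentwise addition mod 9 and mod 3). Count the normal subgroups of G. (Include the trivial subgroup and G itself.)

G is abelian, so every subgroup is normal.
G has 10 subgroups in total, hence 10 normal subgroups.

10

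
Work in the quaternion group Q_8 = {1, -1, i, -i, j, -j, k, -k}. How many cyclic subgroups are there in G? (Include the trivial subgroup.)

5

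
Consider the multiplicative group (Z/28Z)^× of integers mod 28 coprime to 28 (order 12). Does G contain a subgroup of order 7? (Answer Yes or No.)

No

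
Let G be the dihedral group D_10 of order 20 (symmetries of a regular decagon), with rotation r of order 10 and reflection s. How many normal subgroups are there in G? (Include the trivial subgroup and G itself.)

G has 22 subgroups. Checking conjugation-invariance by order — order 1: 1/1 normal; order 2: 1/11 normal; order 4: 0/5 normal; order 5: 1/1 normal; order 10: 3/3 normal; order 20: 1/1 normal.
Total normal subgroups: 7.

7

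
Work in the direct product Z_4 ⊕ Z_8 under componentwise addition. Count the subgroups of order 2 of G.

3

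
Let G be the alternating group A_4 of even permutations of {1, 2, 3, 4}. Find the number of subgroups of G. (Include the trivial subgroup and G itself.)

|G| = 12, so by Lagrange every subgroup order divides 12. Divisors: 1, 2, 3, 4, 6, 12.
Subgroups by order — order 1: 1; order 2: 3; order 3: 4; order 4: 1; order 6: 0; order 12: 1.
Total: 1 + 3 + 4 + 1 + 0 + 1 = 10.

10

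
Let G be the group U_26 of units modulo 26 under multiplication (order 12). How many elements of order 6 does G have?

2

The elements of order 6 are: 17, 23.
That's 2.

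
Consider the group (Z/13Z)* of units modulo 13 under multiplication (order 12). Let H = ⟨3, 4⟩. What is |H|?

|⟨3⟩| = 3 and |⟨4⟩| = 6, so |H| is a multiple of lcm(3, 6) = 6 and divides |G| = 12.
Closing under the operation: H = {1, 3, 4, 9, 10, 12}, so |H| = 6.

6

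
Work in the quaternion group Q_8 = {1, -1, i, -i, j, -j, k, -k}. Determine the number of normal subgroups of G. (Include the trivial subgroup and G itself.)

G has 6 subgroups. Checking conjugation-invariance by order — order 1: 1/1 normal; order 2: 1/1 normal; order 4: 3/3 normal; order 8: 1/1 normal.
Total normal subgroups: 6.

6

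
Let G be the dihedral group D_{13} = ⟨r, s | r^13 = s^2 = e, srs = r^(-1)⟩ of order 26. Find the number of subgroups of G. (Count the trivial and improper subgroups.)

|G| = 26, so by Lagrange every subgroup order divides 26. Divisors: 1, 2, 13, 26.
Subgroups by order — order 1: 1; order 2: 13; order 13: 1; order 26: 1.
Total: 1 + 13 + 1 + 1 = 16.

16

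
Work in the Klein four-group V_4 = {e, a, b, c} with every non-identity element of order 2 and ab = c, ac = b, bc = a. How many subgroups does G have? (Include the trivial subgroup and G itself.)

|G| = 4, so by Lagrange every subgroup order divides 4. Divisors: 1, 2, 4.
Subgroups by order — order 1: 1; order 2: 3; order 4: 1.
Total: 1 + 3 + 1 = 5.

5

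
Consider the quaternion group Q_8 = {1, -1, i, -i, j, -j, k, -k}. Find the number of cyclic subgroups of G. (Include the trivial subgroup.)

A cyclic subgroup of order d is generated by each of its φ(d) elements of order d, so the cyclic subgroups of order d number (#elements of order d)/φ(d).
Cyclic subgroups by order — order 1: 1; order 2: 1; order 4: 3.
Total: 5.

5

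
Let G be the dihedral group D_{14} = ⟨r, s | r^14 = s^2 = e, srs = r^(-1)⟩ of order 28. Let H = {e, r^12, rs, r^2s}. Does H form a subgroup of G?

No

r^12 ∈ H but its inverse r^2 ∉ H, so H is not a subgroup.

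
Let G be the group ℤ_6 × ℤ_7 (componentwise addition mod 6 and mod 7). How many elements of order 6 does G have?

An element (a,b) has order lcm(ord(a), ord(b)); count pairs with lcm equal to 6.
Enumerating gives 2 such elements.

2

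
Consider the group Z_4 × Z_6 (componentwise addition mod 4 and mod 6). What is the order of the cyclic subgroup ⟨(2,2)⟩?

The order of (2,2) in Z_4 × Z_6 is lcm(ord(2) in Z_4, ord(2) in Z_6).
ord(2) = 2 and ord(2) = 3, so |⟨(2,2)⟩| = lcm(2, 3) = 6.

6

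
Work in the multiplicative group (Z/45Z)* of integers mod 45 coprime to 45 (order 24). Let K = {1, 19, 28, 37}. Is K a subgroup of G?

Yes

|K| = 4 divides |G| = 24, consistent with Lagrange.
K contains the identity, every element's inverse is in K, and K is closed under ·: it is a subgroup.
In fact K = ⟨28⟩.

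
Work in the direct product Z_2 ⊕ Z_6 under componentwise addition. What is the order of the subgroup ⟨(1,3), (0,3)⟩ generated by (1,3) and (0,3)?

|⟨(1,3)⟩| = 2 and |⟨(0,3)⟩| = 2, so |H| is a multiple of lcm(2, 2) = 2 and divides |G| = 12.
Closing under the operation: H = {(0,0), (0,3), (1,0), (1,3)}, so |H| = 4.

4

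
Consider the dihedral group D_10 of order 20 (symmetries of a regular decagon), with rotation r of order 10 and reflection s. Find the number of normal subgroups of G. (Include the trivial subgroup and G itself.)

G has 22 subgroups. Checking conjugation-invariance by order — order 1: 1/1 normal; order 2: 1/11 normal; order 4: 0/5 normal; order 5: 1/1 normal; order 10: 3/3 normal; order 20: 1/1 normal.
Total normal subgroups: 7.

7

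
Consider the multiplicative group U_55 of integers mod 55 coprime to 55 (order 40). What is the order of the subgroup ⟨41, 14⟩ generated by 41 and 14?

|⟨41⟩| = 10 and |⟨14⟩| = 10, so |H| is a multiple of lcm(10, 10) = 10 and divides |G| = 40.
Closing under the operation: H = {1, 4, 6, 9, 14, 16, 19, 21, 24, 26, 29, 31, 34, 36, 39, 41, 46, 49, 51, 54}, so |H| = 20.

20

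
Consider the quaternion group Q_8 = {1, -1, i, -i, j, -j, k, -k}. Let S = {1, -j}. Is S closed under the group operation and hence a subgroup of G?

-j ∈ S but its inverse j ∉ S, so S is not a subgroup.

No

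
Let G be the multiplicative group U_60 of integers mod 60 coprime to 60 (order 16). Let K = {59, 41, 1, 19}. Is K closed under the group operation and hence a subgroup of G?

|K| = 4 divides |G| = 16, consistent with Lagrange.
K contains the identity, every element's inverse is in K, and K is closed under ·: it is a subgroup.

Yes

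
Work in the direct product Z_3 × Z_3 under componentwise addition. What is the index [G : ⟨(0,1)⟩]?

3

|⟨(0,1)⟩| = 3 and |G| = 9.
By Lagrange, [G : H] = |G|/|H| = 9/3 = 3.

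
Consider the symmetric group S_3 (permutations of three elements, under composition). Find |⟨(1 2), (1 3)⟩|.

|⟨(1 2)⟩| = 2 and |⟨(1 3)⟩| = 2, so |H| is a multiple of lcm(2, 2) = 2 and divides |G| = 6.
Closing {(1 2), (1 3)} under the group operation gives all of G, so |H| = 6.

6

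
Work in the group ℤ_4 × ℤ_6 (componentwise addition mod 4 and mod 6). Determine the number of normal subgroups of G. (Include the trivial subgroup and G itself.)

16

G is abelian, so every subgroup is normal.
G has 16 subgroups in total, hence 16 normal subgroups.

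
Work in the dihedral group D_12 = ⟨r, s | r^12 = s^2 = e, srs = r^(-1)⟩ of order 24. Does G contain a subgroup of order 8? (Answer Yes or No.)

Yes

8 | 24. A subgroup of order 8 is {e, r^3, r^6, r^9, rs, r^4s, r^7s, r^10s}.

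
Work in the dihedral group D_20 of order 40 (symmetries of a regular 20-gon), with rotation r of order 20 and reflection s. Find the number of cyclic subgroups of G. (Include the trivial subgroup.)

A cyclic subgroup of order d is generated by each of its φ(d) elements of order d, so the cyclic subgroups of order d number (#elements of order d)/φ(d).
Cyclic subgroups by order — order 1: 1; order 2: 21; order 4: 1; order 5: 1; order 10: 1; order 20: 1.
Total: 26.

26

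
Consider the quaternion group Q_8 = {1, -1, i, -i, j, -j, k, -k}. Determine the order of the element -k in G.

4

Computing powers of -k: the smallest k with (-k)^k = e is k = 4.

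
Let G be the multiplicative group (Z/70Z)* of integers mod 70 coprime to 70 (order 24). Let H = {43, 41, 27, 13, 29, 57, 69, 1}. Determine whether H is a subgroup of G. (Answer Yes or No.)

Yes

|H| = 8 divides |G| = 24, consistent with Lagrange.
H contains the identity, every element's inverse is in H, and H is closed under ·: it is a subgroup.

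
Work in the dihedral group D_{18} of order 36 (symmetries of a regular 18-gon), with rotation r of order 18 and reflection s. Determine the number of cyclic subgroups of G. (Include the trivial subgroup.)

24

Each element a generates a cyclic subgroup ⟨a⟩; distinct elements may generate the same one (a cyclic group of order d has φ(d) generators).
Cyclic subgroups by order — order 1: 1; order 2: 19; order 3: 1; order 6: 1; order 9: 1; order 18: 1.
Total: 24.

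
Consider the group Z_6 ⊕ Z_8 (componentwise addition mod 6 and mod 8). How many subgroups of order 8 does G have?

3

|G| = 48 and 8 | 48, so subgroups of order 8 are possible by Lagrange.
The subgroups of order 8 are: {(0,0), (0,1), (0,2), (0,3), (0,4), (0,5), (0,6), (0,7)}; {(0,0), (0,2), (0,4), (0,6), (3,0), (3,2), (3,4), (3,6)}; {(0,0), (0,2), (0,4), (0,6), (3,1), (3,3), (3,5), (3,7)}.
So G has 3 subgroups of order 8.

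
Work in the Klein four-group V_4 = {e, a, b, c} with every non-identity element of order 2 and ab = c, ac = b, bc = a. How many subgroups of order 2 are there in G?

3

|G| = 4 and 2 | 4, so subgroups of order 2 are possible by Lagrange.
The subgroups of order 2 are: {e, a}; {e, b}; {e, c}.
So G has 3 subgroups of order 2.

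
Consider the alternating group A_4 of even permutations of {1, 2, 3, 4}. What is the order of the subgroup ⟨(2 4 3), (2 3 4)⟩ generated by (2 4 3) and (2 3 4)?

3

|⟨(2 4 3)⟩| = 3 and |⟨(2 3 4)⟩| = 3, so |H| is a multiple of lcm(3, 3) = 3 and divides |G| = 12.
Closing under the operation: H = {e, (2 3 4), (2 4 3)}, so |H| = 3.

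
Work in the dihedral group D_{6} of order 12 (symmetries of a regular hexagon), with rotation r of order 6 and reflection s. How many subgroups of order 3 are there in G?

1

|G| = 12 and 3 | 12, so subgroups of order 3 are possible by Lagrange.
The subgroups of order 3 are: {e, r^2, r^4}.
So G has 1 subgroup of order 3.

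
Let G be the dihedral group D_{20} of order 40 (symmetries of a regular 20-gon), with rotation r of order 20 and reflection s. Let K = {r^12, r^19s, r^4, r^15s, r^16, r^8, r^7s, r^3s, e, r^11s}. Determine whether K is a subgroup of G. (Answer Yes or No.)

Yes

|K| = 10 divides |G| = 40, consistent with Lagrange.
K contains the identity, every element's inverse is in K, and K is closed under ·: it is a subgroup.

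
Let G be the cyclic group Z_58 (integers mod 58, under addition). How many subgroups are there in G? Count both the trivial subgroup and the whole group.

4

Subgroups of the cyclic group Z_58 correspond bijectively to divisors of 58.
Divisors of 58: 1, 2, 29, 58.
So Z_58 has 4 subgroups.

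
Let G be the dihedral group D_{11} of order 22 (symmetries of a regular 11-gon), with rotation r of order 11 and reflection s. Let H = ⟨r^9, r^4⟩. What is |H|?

11

|⟨r^9⟩| = 11 and |⟨r^4⟩| = 11, so |H| is a multiple of lcm(11, 11) = 11 and divides |G| = 22.
Closing under the operation: H = {e, r, r^2, r^3, r^4, r^5, r^6, r^7, r^8, r^9, r^10}, so |H| = 11.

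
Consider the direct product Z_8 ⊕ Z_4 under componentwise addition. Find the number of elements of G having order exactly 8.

16

An element (a,b) has order lcm(ord(a), ord(b)); count pairs with lcm equal to 8.
Enumerating gives 16 such elements.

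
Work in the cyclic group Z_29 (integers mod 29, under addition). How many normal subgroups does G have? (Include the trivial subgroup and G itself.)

G is abelian, so every subgroup is normal.
G has 2 subgroups in total, hence 2 normal subgroups.

2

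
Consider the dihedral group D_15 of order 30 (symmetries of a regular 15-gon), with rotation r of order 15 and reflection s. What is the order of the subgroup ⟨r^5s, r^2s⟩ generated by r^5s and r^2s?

10

|⟨r^5s⟩| = 2 and |⟨r^2s⟩| = 2, so |H| is a multiple of lcm(2, 2) = 2 and divides |G| = 30.
Closing under the operation: H = {e, r^3, r^6, r^9, r^12, r^2s, r^5s, r^8s, r^11s, r^14s}, so |H| = 10.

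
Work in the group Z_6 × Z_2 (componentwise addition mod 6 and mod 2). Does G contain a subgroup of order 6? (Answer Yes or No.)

Yes

6 | 12. A subgroup of order 6 is {(0,0), (0,1), (2,0), (2,1), (4,0), (4,1)}.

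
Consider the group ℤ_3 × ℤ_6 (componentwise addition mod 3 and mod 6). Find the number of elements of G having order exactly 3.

An element (a,b) has order lcm(ord(a), ord(b)); count pairs with lcm equal to 3.
Enumerating gives 8 such elements.

8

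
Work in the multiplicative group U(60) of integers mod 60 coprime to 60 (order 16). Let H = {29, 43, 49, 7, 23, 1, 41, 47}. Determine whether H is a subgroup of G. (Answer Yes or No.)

Yes

|H| = 8 divides |G| = 16, consistent with Lagrange.
H contains the identity, every element's inverse is in H, and H is closed under ·: it is a subgroup.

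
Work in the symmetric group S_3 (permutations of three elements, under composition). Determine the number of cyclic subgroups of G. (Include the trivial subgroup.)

Group the elements of G by the cyclic subgroup they generate; each cyclic subgroup of order d accounts for φ(d) elements.
Cyclic subgroups by order — order 1: 1; order 2: 3; order 3: 1.
Total: 5.

5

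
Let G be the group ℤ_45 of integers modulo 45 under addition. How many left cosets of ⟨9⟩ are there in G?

9

|⟨9⟩| = 5 and |G| = 45.
By Lagrange, [G : H] = |G|/|H| = 45/5 = 9.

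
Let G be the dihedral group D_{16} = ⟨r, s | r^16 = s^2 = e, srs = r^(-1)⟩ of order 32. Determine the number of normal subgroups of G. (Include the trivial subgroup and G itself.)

8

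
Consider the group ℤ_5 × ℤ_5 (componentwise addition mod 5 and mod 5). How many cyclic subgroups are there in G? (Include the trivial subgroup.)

7

Group the elements of G by the cyclic subgroup they generate; each cyclic subgroup of order d accounts for φ(d) elements.
Cyclic subgroups by order — order 1: 1; order 5: 6.
Total: 7.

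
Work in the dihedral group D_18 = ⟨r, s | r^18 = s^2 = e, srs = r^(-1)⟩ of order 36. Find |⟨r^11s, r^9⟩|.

|⟨r^11s⟩| = 2 and |⟨r^9⟩| = 2, so |H| is a multiple of lcm(2, 2) = 2 and divides |G| = 36.
Closing under the operation: H = {e, r^9, r^2s, r^11s}, so |H| = 4.

4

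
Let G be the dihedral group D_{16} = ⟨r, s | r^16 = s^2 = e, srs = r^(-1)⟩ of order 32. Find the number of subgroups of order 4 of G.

9

|G| = 32 and 4 | 32, so subgroups of order 4 are possible by Lagrange.
The subgroups of order 4 are: {e, r^8, r^2s, r^10s}; {e, r^8, r^3s, r^11s}; {e, r^4, r^8, r^12}; {e, r^8, r^4s, r^12s}; … (9 in all).
So G has 9 subgroups of order 4.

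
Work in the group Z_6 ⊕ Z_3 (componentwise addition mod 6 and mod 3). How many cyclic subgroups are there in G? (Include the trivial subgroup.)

Each element a generates a cyclic subgroup ⟨a⟩; distinct elements may generate the same one (a cyclic group of order d has φ(d) generators).
Cyclic subgroups by order — order 1: 1; order 2: 1; order 3: 4; order 6: 4.
Total: 10.

10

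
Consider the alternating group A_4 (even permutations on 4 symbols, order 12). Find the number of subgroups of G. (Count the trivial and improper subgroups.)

|G| = 12, so by Lagrange every subgroup order divides 12. Divisors: 1, 2, 3, 4, 6, 12.
Subgroups by order — order 1: 1; order 2: 3; order 3: 4; order 4: 1; order 6: 0; order 12: 1.
Total: 1 + 3 + 4 + 1 + 0 + 1 = 10.

10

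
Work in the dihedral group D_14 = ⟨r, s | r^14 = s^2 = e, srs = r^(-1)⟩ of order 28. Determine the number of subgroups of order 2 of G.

15

|G| = 28 and 2 | 28, so subgroups of order 2 are possible by Lagrange.
The subgroups of order 2 are: {e, r^10s}; {e, r^11s}; {e, r^12s}; {e, r^13s}; … (15 in all).
So G has 15 subgroups of order 2.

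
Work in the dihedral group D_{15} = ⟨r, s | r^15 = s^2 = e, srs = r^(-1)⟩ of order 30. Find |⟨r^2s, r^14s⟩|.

10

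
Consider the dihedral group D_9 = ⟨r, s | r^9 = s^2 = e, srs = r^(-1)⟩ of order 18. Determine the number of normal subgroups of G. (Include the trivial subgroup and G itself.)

G has 16 subgroups. Checking conjugation-invariance by order — order 1: 1/1 normal; order 2: 0/9 normal; order 3: 1/1 normal; order 6: 0/3 normal; order 9: 1/1 normal; order 18: 1/1 normal.
Total normal subgroups: 4.

4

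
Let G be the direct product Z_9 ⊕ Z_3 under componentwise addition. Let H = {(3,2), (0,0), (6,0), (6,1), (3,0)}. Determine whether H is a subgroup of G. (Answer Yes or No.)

No

|H| = 5 does not divide |G| = 27, so by Lagrange H is not a subgroup.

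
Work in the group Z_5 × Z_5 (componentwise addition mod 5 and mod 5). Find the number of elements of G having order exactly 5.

24

An element (a,b) has order lcm(ord(a), ord(b)); count pairs with lcm equal to 5.
Enumerating gives 24 such elements.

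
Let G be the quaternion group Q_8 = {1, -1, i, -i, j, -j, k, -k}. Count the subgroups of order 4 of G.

3

|G| = 8 and 4 | 8, so subgroups of order 4 are possible by Lagrange.
The subgroups of order 4 are: {1, -1, i, -i}; {1, -1, j, -j}; {1, -1, k, -k}.
So G has 3 subgroups of order 4.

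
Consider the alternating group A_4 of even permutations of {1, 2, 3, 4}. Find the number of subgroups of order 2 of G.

|G| = 12 and 2 | 12, so subgroups of order 2 are possible by Lagrange.
The subgroups of order 2 are: {e, (1 2)(3 4)}; {e, (1 3)(2 4)}; {e, (1 4)(2 3)}.
So G has 3 subgroups of order 2.

3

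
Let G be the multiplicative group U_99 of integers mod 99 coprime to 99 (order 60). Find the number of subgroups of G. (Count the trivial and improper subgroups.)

|G| = 60, so by Lagrange every subgroup order divides 60. Divisors: 1, 2, 3, 4, 5, 6, 10, 12, 15, 20, 30, 60.
Subgroups by order — order 1: 1; order 2: 3; order 3: 1; order 4: 1; order 5: 1; order 6: 3; order 10: 3; order 12: 1; order 15: 1; order 20: 1; order 30: 3; order 60: 1.
Total: 1 + 3 + 1 + 1 + 1 + 3 + 3 + 1 + 1 + 1 + 3 + 1 = 20.

20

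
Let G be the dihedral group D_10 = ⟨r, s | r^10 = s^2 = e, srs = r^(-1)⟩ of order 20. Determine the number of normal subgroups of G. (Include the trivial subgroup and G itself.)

7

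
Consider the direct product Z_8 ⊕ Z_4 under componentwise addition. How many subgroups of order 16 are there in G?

|G| = 32 and 16 | 32, so subgroups of order 16 are possible by Lagrange.
The subgroups of order 16 are: {(0,0), (0,1), (0,2), (0,3), (2,0), (2,1), (2,2), (2,3), (4,0), (4,1), (4,2), (4,3), (6,0), (6,1), (6,2), (6,3)}; {(0,0), (0,2), (1,0), (1,2), (2,0), (2,2), (3,0), (3,2), (4,0), (4,2), (5,0), (5,2), (6,0), (6,2), (7,0), (7,2)}; {(0,0), (0,2), (1,1), (1,3), (2,0), (2,2), (3,1), (3,3), (4,0), (4,2), (5,1), (5,3), (6,0), (6,2), (7,1), (7,3)}.
So G has 3 subgroups of order 16.

3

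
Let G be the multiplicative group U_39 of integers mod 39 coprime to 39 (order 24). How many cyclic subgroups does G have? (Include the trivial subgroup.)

A cyclic subgroup of order d is generated by each of its φ(d) elements of order d, so the cyclic subgroups of order d number (#elements of order d)/φ(d).
Cyclic subgroups by order — order 1: 1; order 2: 3; order 3: 1; order 4: 2; order 6: 3; order 12: 2.
Total: 12.

12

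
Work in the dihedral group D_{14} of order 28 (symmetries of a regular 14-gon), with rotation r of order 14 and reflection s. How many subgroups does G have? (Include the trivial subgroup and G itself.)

|G| = 28, so by Lagrange every subgroup order divides 28. Divisors: 1, 2, 4, 7, 14, 28.
Subgroups by order — order 1: 1; order 2: 15; order 4: 7; order 7: 1; order 14: 3; order 28: 1.
Total: 1 + 15 + 7 + 1 + 3 + 1 = 28.

28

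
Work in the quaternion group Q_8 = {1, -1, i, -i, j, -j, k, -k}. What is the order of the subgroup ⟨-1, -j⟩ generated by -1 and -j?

|⟨-1⟩| = 2 and |⟨-j⟩| = 4, so |H| is a multiple of lcm(2, 4) = 4 and divides |G| = 8.
Closing under the operation: H = {1, -1, j, -j}, so |H| = 4.

4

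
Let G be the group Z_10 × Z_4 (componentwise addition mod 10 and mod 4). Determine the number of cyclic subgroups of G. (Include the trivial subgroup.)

Each element a generates a cyclic subgroup ⟨a⟩; distinct elements may generate the same one (a cyclic group of order d has φ(d) generators).
Cyclic subgroups by order — order 1: 1; order 2: 3; order 4: 2; order 5: 1; order 10: 3; order 20: 2.
Total: 12.

12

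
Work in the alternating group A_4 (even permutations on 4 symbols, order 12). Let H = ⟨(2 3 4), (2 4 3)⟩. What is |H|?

|⟨(2 3 4)⟩| = 3 and |⟨(2 4 3)⟩| = 3, so |H| is a multiple of lcm(3, 3) = 3 and divides |G| = 12.
Closing under the operation: H = {e, (2 3 4), (2 4 3)}, so |H| = 3.

3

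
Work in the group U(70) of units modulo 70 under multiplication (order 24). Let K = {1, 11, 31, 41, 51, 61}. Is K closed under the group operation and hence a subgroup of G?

Yes

|K| = 6 divides |G| = 24, consistent with Lagrange.
K contains the identity, every element's inverse is in K, and K is closed under ·: it is a subgroup.
In fact K = ⟨61⟩.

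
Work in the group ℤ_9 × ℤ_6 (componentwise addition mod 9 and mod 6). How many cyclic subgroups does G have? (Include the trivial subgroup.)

A cyclic subgroup of order d is generated by each of its φ(d) elements of order d, so the cyclic subgroups of order d number (#elements of order d)/φ(d).
Cyclic subgroups by order — order 1: 1; order 2: 1; order 3: 4; order 6: 4; order 9: 3; order 18: 3.
Total: 16.

16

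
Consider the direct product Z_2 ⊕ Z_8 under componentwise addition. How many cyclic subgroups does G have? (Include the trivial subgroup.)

8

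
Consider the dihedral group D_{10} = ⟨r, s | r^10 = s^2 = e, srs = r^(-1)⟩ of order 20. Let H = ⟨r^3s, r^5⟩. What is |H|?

4

|⟨r^3s⟩| = 2 and |⟨r^5⟩| = 2, so |H| is a multiple of lcm(2, 2) = 2 and divides |G| = 20.
Closing under the operation: H = {e, r^5, r^3s, r^8s}, so |H| = 4.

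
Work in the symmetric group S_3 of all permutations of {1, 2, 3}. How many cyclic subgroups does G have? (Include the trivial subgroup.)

Each element a generates a cyclic subgroup ⟨a⟩; distinct elements may generate the same one (a cyclic group of order d has φ(d) generators).
Cyclic subgroups by order — order 1: 1; order 2: 3; order 3: 1.
Total: 5.

5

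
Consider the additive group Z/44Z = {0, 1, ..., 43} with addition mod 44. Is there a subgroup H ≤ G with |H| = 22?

Yes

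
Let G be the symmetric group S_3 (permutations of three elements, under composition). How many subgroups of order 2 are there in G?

|G| = 6 and 2 | 6, so subgroups of order 2 are possible by Lagrange.
The subgroups of order 2 are: {e, (1 2)}; {e, (1 3)}; {e, (2 3)}.
So G has 3 subgroups of order 2.

3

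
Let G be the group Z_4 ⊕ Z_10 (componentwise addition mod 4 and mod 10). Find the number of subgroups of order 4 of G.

3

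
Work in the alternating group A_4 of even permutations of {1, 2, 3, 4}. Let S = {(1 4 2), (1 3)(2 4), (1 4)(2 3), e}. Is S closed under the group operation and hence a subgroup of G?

(1 4 2) ∈ S but its inverse (1 2 4) ∉ S, so S is not a subgroup.

No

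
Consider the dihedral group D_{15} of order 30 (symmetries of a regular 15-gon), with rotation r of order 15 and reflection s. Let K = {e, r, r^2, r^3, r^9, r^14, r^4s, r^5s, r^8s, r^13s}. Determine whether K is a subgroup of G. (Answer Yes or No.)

r^9 ∈ K but its inverse r^6 ∉ K, so K is not a subgroup.

No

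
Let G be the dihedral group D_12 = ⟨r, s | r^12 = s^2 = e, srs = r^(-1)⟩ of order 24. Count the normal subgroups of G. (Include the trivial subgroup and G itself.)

G has 34 subgroups. Checking conjugation-invariance by order — order 1: 1/1 normal; order 2: 1/13 normal; order 3: 1/1 normal; order 4: 1/7 normal; order 6: 1/5 normal; order 8: 0/3 normal; order 12: 3/3 normal; order 24: 1/1 normal.
Total normal subgroups: 9.

9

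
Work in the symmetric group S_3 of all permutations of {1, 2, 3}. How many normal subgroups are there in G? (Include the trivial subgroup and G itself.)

G has 6 subgroups. Checking conjugation-invariance by order — order 1: 1/1 normal; order 2: 0/3 normal; order 3: 1/1 normal; order 6: 1/1 normal.
Total normal subgroups: 3.

3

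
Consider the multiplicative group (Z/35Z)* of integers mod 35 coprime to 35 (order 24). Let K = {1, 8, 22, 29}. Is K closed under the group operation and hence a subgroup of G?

|K| = 4 divides |G| = 24, consistent with Lagrange.
K contains the identity, every element's inverse is in K, and K is closed under ·: it is a subgroup.
In fact K = ⟨8⟩.

Yes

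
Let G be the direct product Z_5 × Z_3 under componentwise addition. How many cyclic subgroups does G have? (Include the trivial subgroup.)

Each element a generates a cyclic subgroup ⟨a⟩; distinct elements may generate the same one (a cyclic group of order d has φ(d) generators).
Cyclic subgroups by order — order 1: 1; order 3: 1; order 5: 1; order 15: 1.
Total: 4.

4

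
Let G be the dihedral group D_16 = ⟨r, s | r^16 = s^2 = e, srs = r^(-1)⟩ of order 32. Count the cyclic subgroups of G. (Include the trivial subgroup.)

A cyclic subgroup of order d is generated by each of its φ(d) elements of order d, so the cyclic subgroups of order d number (#elements of order d)/φ(d).
Cyclic subgroups by order — order 1: 1; order 2: 17; order 4: 1; order 8: 1; order 16: 1.
Total: 21.

21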